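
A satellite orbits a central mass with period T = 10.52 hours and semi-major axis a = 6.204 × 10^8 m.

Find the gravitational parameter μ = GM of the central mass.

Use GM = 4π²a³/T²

Convert to SI: T = 10.52 hours = 37872 s.
GM = 4π² · a³ / T².
GM = 4π² · (6.204e+08)³ / (37872)² m³/s² ≈ 6.573e+18 m³/s² = 6.573 × 10^18 m³/s².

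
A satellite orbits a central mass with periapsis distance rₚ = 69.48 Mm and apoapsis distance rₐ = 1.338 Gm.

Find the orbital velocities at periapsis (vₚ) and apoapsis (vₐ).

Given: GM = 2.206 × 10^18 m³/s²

Convert to SI: rₚ = 69.48 Mm = 6.948e+07 m; rₐ = 1.338 Gm = 1.338e+09 m.
Use the vis-viva equation v² = GM(2/r − 1/a) with a = (rₚ + rₐ)/2 = (6.948e+07 + 1.338e+09)/2 = 7.0374e+08 m.
vₚ = √(GM · (2/rₚ − 1/a)) = √(2.206e+18 · (2/6.948e+07 − 1/7.0374e+08)) m/s ≈ 2.457e+05 m/s = 245.7 km/s.
vₐ = √(GM · (2/rₐ − 1/a)) = √(2.206e+18 · (2/1.338e+09 − 1/7.0374e+08)) m/s ≈ 1.276e+04 m/s = 12.76 km/s.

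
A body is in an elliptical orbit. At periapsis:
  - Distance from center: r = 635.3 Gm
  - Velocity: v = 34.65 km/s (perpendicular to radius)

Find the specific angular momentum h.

Convert to SI: r = 635.3 Gm = 6.353e+11 m; v = 34.65 km/s = 34650 m/s.
With v perpendicular to r, h = r · v.
h = 6.353e+11 · 34650 m²/s ≈ 2.201e+16 m²/s.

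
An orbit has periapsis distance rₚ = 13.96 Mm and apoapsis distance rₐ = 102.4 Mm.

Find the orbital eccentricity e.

Convert to SI: rₚ = 13.96 Mm = 1.396e+07 m; rₐ = 102.4 Mm = 1.024e+08 m.
e = (rₐ − rₚ) / (rₐ + rₚ).
e = (1.024e+08 − 1.396e+07) / (1.024e+08 + 1.396e+07) = 8.844e+07 / 1.1636e+08 ≈ 0.7601.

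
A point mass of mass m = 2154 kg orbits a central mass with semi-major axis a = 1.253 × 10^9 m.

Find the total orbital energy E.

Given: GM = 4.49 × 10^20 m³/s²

E = −GMm / (2a).
E = −4.49e+20 · 2154 / (2 · 1.253e+09) J ≈ -3.859e+14 J = -385.9 TJ.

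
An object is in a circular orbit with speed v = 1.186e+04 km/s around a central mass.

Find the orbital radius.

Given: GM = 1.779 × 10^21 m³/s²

Convert to SI: v = 1.186e+04 km/s = 1.186e+07 m/s.
For a circular orbit, v² = GM / r, so r = GM / v².
r = 1.779e+21 / (1.186e+07)² m ≈ 1.265e+07 m = 1.265 × 10^7 m.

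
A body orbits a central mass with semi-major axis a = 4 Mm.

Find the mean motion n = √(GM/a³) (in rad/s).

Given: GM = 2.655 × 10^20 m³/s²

Convert to SI: a = 4 Mm = 4e+06 m.
n = √(GM / a³).
n = √(2.655e+20 / (4e+06)³) rad/s ≈ 2.037 rad/s.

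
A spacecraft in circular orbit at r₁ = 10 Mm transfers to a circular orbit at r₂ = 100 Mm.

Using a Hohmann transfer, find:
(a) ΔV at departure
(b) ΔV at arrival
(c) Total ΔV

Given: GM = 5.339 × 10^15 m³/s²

Convert to SI: r₁ = 10 Mm = 1e+07 m; r₂ = 100 Mm = 1e+08 m.
Transfer semi-major axis: a_t = (r₁ + r₂)/2 = (1e+07 + 1e+08)/2 = 5.5e+07 m.
Circular speeds: v₁ = √(GM/r₁) = 23106.3 m/s, v₂ = √(GM/r₂) = 7306.85 m/s.
Transfer speeds (vis-viva v² = GM(2/r − 1/a_t)): v₁ᵗ = 31156.5 m/s, v₂ᵗ = 3115.65 m/s.
(a) ΔV₁ = |v₁ᵗ − v₁| ≈ 8050 m/s = 8.05 km/s.
(b) ΔV₂ = |v₂ − v₂ᵗ| ≈ 4191 m/s = 4.191 km/s.
(c) ΔV_total = ΔV₁ + ΔV₂ ≈ 1.224e+04 m/s = 12.24 km/s.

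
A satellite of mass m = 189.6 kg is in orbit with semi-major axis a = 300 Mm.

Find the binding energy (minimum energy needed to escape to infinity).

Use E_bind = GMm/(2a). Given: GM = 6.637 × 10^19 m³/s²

Convert to SI: a = 300 Mm = 3e+08 m.
Total orbital energy is E = −GMm/(2a); binding energy is E_bind = −E = GMm/(2a).
E_bind = 6.637e+19 · 189.6 / (2 · 3e+08) J ≈ 2.097e+13 J = 20.97 TJ.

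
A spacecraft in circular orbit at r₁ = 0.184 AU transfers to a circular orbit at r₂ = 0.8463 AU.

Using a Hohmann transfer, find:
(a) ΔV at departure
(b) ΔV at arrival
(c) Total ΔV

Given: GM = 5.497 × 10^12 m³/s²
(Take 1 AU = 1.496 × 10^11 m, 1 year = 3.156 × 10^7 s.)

Convert to SI: r₁ = 0.184 AU = 2.75264e+10 m; r₂ = 0.8463 AU = 1.26606e+11 m.
Transfer semi-major axis: a_t = (r₁ + r₂)/2 = (2.75264e+10 + 1.26606e+11)/2 = 7.70664e+10 m.
Circular speeds: v₁ = √(GM/r₁) = 14.1315 m/s, v₂ = √(GM/r₂) = 6.58923 m/s.
Transfer speeds (vis-viva v² = GM(2/r − 1/a_t)): v₁ᵗ = 18.1127 m/s, v₂ᵗ = 3.93801 m/s.
(a) ΔV₁ = |v₁ᵗ − v₁| ≈ 3.981 m/s = 0.0008399 AU/year.
(b) ΔV₂ = |v₂ − v₂ᵗ| ≈ 2.651 m/s = 0.0005593 AU/year.
(c) ΔV_total = ΔV₁ + ΔV₂ ≈ 6.632 m/s = 0.001399 AU/year.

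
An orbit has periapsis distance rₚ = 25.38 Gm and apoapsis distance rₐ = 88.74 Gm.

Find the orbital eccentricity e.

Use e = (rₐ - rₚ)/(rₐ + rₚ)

Convert to SI: rₚ = 25.38 Gm = 2.538e+10 m; rₐ = 88.74 Gm = 8.874e+10 m.
e = (rₐ − rₚ) / (rₐ + rₚ).
e = (8.874e+10 − 2.538e+10) / (8.874e+10 + 2.538e+10) = 6.336e+10 / 1.1412e+11 ≈ 0.5552.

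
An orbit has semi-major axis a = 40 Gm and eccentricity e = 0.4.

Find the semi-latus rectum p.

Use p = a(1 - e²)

Convert to SI: a = 40 Gm = 4e+10 m.
p = a (1 − e²).
p = 4e+10 · (1 − (0.4)²) = 4e+10 · 0.84 ≈ 3.36e+10 m = 33.6 Gm.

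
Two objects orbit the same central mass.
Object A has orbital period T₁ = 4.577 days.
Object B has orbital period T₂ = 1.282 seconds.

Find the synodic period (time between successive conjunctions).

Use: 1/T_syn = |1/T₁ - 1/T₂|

Convert to SI: T₁ = 4.577 days = 395453 s.
T_syn = |T₁ · T₂ / (T₁ − T₂)|.
T_syn = |395453 · 1.282 / (395453 − 1.282)| s ≈ 1.282 s = 1.282 seconds.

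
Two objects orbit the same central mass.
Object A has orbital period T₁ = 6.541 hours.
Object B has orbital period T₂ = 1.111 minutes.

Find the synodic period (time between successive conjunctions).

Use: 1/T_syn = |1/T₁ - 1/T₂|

Convert to SI: T₁ = 6.541 hours = 23547.6 s; T₂ = 1.111 minutes = 66.66 s.
T_syn = |T₁ · T₂ / (T₁ − T₂)|.
T_syn = |23547.6 · 66.66 / (23547.6 − 66.66)| s ≈ 66.85 s = 1.114 minutes.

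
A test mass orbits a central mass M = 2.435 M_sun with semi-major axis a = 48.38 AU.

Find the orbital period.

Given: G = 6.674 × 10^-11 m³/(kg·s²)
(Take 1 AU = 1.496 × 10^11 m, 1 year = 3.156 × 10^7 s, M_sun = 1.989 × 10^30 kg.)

Convert to SI: a = 48.38 AU = 7.23765e+12 m; M = 2.435 M_sun = 4.84321e+30 kg.
GM = G · M = 6.674e-11 · 4.84321e+30 = 3.23236e+20 m³/s².
Kepler's third law: T = 2π √(a³ / GM).
Substituting a = 7.23765e+12 m and GM = 3.23236e+20 m³/s²:
T = 2π √((7.23765e+12)³ / 3.23236e+20) s
T ≈ 6.805e+09 s = 215.6 years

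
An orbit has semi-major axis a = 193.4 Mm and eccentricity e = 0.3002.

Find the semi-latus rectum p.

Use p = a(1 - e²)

Convert to SI: a = 193.4 Mm = 1.934e+08 m.
p = a (1 − e²).
p = 1.934e+08 · (1 − (0.3002)²) = 1.934e+08 · 0.90988 ≈ 1.76e+08 m = 176 Mm.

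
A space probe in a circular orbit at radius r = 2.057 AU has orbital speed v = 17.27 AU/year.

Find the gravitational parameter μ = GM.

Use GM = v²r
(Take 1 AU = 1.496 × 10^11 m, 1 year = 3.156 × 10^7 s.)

Convert to SI: r = 2.057 AU = 3.07727e+11 m; v = 17.27 AU/year = 81862.9 m/s.
For a circular orbit v² = GM/r, so GM = v² · r.
GM = (81862.9)² · 3.07727e+11 m³/s² ≈ 2.062e+21 m³/s² = 2.062 × 10^21 m³/s².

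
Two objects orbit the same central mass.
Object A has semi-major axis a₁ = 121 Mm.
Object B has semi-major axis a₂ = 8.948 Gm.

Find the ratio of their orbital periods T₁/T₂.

Convert to SI: a₁ = 121 Mm = 1.21e+08 m; a₂ = 8.948 Gm = 8.948e+09 m.
From Kepler's third law, (T₁/T₂)² = (a₁/a₂)³, so T₁/T₂ = (a₁/a₂)^(3/2).
a₁/a₂ = 1.21e+08 / 8.948e+09 = 0.0135226.
T₁/T₂ = (0.0135226)^(3/2) ≈ 0.001572.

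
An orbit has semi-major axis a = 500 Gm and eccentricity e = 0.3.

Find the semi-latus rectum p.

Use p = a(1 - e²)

Convert to SI: a = 500 Gm = 5e+11 m.
p = a (1 − e²).
p = 5e+11 · (1 − (0.3)²) = 5e+11 · 0.91 ≈ 4.55e+11 m = 455 Gm.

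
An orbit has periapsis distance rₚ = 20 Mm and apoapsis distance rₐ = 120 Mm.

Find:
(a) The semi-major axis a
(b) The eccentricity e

Convert to SI: rₚ = 20 Mm = 2e+07 m; rₐ = 120 Mm = 1.2e+08 m.
(a) a = (rₚ + rₐ) / 2 = (2e+07 + 1.2e+08) / 2 ≈ 7e+07 m = 70 Mm.
(b) e = (rₐ − rₚ) / (rₐ + rₚ) = (1.2e+08 − 2e+07) / (1.2e+08 + 2e+07) ≈ 0.7143.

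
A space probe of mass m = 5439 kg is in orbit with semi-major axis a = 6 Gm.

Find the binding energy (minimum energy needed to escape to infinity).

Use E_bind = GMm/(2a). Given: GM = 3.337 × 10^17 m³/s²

Convert to SI: a = 6 Gm = 6e+09 m.
Total orbital energy is E = −GMm/(2a); binding energy is E_bind = −E = GMm/(2a).
E_bind = 3.337e+17 · 5439 / (2 · 6e+09) J ≈ 1.512e+11 J = 151.2 GJ.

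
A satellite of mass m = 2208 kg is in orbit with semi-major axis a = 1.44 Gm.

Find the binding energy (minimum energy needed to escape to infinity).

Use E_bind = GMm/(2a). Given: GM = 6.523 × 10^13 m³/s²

Convert to SI: a = 1.44 Gm = 1.44e+09 m.
Total orbital energy is E = −GMm/(2a); binding energy is E_bind = −E = GMm/(2a).
E_bind = 6.523e+13 · 2208 / (2 · 1.44e+09) J ≈ 5.001e+07 J = 50.01 MJ.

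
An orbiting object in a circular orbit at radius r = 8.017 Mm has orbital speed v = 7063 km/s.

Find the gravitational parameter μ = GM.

Convert to SI: r = 8.017 Mm = 8.017e+06 m; v = 7063 km/s = 7.063e+06 m/s.
For a circular orbit v² = GM/r, so GM = v² · r.
GM = (7.063e+06)² · 8.017e+06 m³/s² ≈ 3.999e+20 m³/s² = 3.999 × 10^20 m³/s².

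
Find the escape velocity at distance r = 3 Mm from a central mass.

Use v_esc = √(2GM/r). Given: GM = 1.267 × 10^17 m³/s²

Convert to SI: r = 3 Mm = 3e+06 m.
Escape velocity comes from setting total energy to zero: ½v² − GM/r = 0 ⇒ v_esc = √(2GM / r).
v_esc = √(2 · 1.267e+17 / 3e+06) m/s ≈ 2.906e+05 m/s = 290.6 km/s.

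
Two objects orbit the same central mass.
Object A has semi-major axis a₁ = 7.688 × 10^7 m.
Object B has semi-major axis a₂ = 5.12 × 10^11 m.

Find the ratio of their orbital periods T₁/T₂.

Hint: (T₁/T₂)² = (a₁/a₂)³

From Kepler's third law, (T₁/T₂)² = (a₁/a₂)³, so T₁/T₂ = (a₁/a₂)^(3/2).
a₁/a₂ = 7.688e+07 / 5.12e+11 = 0.000150156.
T₁/T₂ = (0.000150156)^(3/2) ≈ 1.84e-06.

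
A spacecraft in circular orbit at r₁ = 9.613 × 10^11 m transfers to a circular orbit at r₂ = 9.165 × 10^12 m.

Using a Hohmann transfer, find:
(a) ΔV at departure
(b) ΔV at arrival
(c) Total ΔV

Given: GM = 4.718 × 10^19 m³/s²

Transfer semi-major axis: a_t = (r₁ + r₂)/2 = (9.613e+11 + 9.165e+12)/2 = 5.06315e+12 m.
Circular speeds: v₁ = √(GM/r₁) = 7005.67 m/s, v₂ = √(GM/r₂) = 2268.89 m/s.
Transfer speeds (vis-viva v² = GM(2/r − 1/a_t)): v₁ᵗ = 9425.52 m/s, v₂ᵗ = 988.625 m/s.
(a) ΔV₁ = |v₁ᵗ − v₁| ≈ 2420 m/s = 2.42 km/s.
(b) ΔV₂ = |v₂ − v₂ᵗ| ≈ 1280 m/s = 1.28 km/s.
(c) ΔV_total = ΔV₁ + ΔV₂ ≈ 3700 m/s = 3.7 km/s.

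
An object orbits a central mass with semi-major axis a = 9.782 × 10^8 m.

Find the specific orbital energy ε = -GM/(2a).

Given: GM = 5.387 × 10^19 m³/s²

ε = −GM / (2a).
ε = −5.387e+19 / (2 · 9.782e+08) J/kg ≈ -2.754e+10 J/kg = -27.54 GJ/kg.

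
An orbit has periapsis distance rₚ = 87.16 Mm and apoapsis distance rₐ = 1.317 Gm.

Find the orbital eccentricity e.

Convert to SI: rₚ = 87.16 Mm = 8.716e+07 m; rₐ = 1.317 Gm = 1.317e+09 m.
e = (rₐ − rₚ) / (rₐ + rₚ).
e = (1.317e+09 − 8.716e+07) / (1.317e+09 + 8.716e+07) = 1.22984e+09 / 1.40416e+09 ≈ 0.8759.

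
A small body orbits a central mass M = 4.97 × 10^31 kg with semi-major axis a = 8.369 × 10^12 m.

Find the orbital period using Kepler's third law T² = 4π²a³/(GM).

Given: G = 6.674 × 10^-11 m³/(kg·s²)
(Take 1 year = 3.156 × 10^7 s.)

GM = G · M = 6.674e-11 · 4.97e+31 = 3.31698e+21 m³/s².
Kepler's third law: T = 2π √(a³ / GM).
Substituting a = 8.369e+12 m and GM = 3.31698e+21 m³/s²:
T = 2π √((8.369e+12)³ / 3.31698e+21) s
T ≈ 2.641e+09 s = 83.69 years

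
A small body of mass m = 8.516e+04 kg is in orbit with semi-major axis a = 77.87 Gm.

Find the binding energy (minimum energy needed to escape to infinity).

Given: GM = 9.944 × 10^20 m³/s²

Convert to SI: a = 77.87 Gm = 7.787e+10 m.
Total orbital energy is E = −GMm/(2a); binding energy is E_bind = −E = GMm/(2a).
E_bind = 9.944e+20 · 8.516e+04 / (2 · 7.787e+10) J ≈ 5.437e+14 J = 543.7 TJ.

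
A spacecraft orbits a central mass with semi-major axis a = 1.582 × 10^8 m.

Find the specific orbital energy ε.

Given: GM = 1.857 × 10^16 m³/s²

ε = −GM / (2a).
ε = −1.857e+16 / (2 · 1.582e+08) J/kg ≈ -5.869e+07 J/kg = -58.69 MJ/kg.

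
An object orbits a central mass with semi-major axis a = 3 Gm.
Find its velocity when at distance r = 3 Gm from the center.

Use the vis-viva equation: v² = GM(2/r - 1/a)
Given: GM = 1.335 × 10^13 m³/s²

Convert to SI: a = 3 Gm = 3e+09 m; r = 3 Gm = 3e+09 m.
Vis-viva: v = √(GM · (2/r − 1/a)).
2/r − 1/a = 2/3e+09 − 1/3e+09 = 3.33333e-10 m⁻¹.
v = √(1.335e+13 · 3.33333e-10) m/s ≈ 66.71 m/s = 66.71 m/s.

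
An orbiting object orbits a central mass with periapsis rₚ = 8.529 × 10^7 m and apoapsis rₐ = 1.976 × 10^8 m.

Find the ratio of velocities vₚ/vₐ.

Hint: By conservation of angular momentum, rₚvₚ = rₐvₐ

Conservation of angular momentum gives rₚvₚ = rₐvₐ, so vₚ/vₐ = rₐ/rₚ.
vₚ/vₐ = 1.976e+08 / 8.529e+07 ≈ 2.317.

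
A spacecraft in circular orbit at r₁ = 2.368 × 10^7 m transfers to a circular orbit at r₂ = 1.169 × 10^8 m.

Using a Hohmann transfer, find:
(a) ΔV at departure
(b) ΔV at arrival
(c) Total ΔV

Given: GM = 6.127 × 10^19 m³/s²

Transfer semi-major axis: a_t = (r₁ + r₂)/2 = (2.368e+07 + 1.169e+08)/2 = 7.029e+07 m.
Circular speeds: v₁ = √(GM/r₁) = 1.60854e+06 m/s, v₂ = √(GM/r₂) = 723964 m/s.
Transfer speeds (vis-viva v² = GM(2/r − 1/a_t)): v₁ᵗ = 2.07441e+06 m/s, v₂ᵗ = 420205 m/s.
(a) ΔV₁ = |v₁ᵗ − v₁| ≈ 4.659e+05 m/s = 465.9 km/s.
(b) ΔV₂ = |v₂ − v₂ᵗ| ≈ 3.038e+05 m/s = 303.8 km/s.
(c) ΔV_total = ΔV₁ + ΔV₂ ≈ 7.696e+05 m/s = 769.6 km/s.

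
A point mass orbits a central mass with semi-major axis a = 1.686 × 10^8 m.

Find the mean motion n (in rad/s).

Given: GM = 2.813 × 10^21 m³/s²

n = √(GM / a³).
n = √(2.813e+21 / (1.686e+08)³) rad/s ≈ 0.02423 rad/s.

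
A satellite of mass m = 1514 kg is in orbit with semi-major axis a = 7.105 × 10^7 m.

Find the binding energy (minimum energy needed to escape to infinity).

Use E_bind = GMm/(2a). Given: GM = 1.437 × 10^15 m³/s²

Total orbital energy is E = −GMm/(2a); binding energy is E_bind = −E = GMm/(2a).
E_bind = 1.437e+15 · 1514 / (2 · 7.105e+07) J ≈ 1.531e+10 J = 15.31 GJ.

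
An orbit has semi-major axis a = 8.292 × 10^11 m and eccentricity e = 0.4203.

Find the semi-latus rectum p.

p = a (1 − e²).
p = 8.292e+11 · (1 − (0.4203)²) = 8.292e+11 · 0.823348 ≈ 6.827e+11 m = 6.827 × 10^11 m.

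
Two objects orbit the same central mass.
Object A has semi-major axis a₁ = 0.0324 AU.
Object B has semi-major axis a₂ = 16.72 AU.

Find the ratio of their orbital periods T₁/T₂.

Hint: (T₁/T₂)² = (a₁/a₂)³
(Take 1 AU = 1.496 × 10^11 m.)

Convert to SI: a₁ = 0.0324 AU = 4.84704e+09 m; a₂ = 16.72 AU = 2.50131e+12 m.
From Kepler's third law, (T₁/T₂)² = (a₁/a₂)³, so T₁/T₂ = (a₁/a₂)^(3/2).
a₁/a₂ = 4.84704e+09 / 2.50131e+12 = 0.0019378.
T₁/T₂ = (0.0019378)^(3/2) ≈ 8.53e-05.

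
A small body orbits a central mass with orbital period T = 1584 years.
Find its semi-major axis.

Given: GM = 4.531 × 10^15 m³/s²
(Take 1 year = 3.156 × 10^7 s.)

Convert to SI: T = 1584 years = 4.9991e+10 s.
Invert Kepler's third law: a = (GM · T² / (4π²))^(1/3).
Substituting T = 4.9991e+10 s and GM = 4.531e+15 m³/s²:
a = (4.531e+15 · (4.9991e+10)² / (4π²))^(1/3) m
a ≈ 6.595e+11 m = 659.5 Gm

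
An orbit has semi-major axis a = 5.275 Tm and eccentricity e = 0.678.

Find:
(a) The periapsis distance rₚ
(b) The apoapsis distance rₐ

Convert to SI: a = 5.275 Tm = 5.275e+12 m.
(a) rₚ = a(1 − e) = 5.275e+12 · (1 − 0.678) = 5.275e+12 · 0.322 ≈ 1.699e+12 m = 1.699 Tm.
(b) rₐ = a(1 + e) = 5.275e+12 · (1 + 0.678) = 5.275e+12 · 1.678 ≈ 8.851e+12 m = 8.851 Tm.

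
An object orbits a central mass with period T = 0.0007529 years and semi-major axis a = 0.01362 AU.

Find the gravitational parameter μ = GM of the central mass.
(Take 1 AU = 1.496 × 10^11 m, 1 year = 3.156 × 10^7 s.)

Convert to SI: T = 0.0007529 years = 23761.5 s; a = 0.01362 AU = 2.03755e+09 m.
GM = 4π² · a³ / T².
GM = 4π² · (2.03755e+09)³ / (23761.5)² m³/s² ≈ 5.915e+20 m³/s² = 5.915 × 10^20 m³/s².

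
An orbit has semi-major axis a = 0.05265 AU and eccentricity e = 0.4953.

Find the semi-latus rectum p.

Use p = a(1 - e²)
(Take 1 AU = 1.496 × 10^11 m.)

Convert to SI: a = 0.05265 AU = 7.87644e+09 m.
p = a (1 − e²).
p = 7.87644e+09 · (1 − (0.4953)²) = 7.87644e+09 · 0.754678 ≈ 5.944e+09 m = 0.03973 AU.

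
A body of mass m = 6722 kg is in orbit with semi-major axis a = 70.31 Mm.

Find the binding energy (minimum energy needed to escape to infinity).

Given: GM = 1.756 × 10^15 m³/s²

Convert to SI: a = 70.31 Mm = 7.031e+07 m.
Total orbital energy is E = −GMm/(2a); binding energy is E_bind = −E = GMm/(2a).
E_bind = 1.756e+15 · 6722 / (2 · 7.031e+07) J ≈ 8.394e+10 J = 83.94 GJ.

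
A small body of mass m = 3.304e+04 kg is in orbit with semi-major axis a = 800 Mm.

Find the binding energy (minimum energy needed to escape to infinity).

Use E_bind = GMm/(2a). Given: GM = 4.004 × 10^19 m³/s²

Convert to SI: a = 800 Mm = 8e+08 m.
Total orbital energy is E = −GMm/(2a); binding energy is E_bind = −E = GMm/(2a).
E_bind = 4.004e+19 · 3.304e+04 / (2 · 8e+08) J ≈ 8.268e+14 J = 826.8 TJ.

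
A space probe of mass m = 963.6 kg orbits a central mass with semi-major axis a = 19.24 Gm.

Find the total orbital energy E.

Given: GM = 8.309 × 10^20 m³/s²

Convert to SI: a = 19.24 Gm = 1.924e+10 m.
E = −GMm / (2a).
E = −8.309e+20 · 963.6 / (2 · 1.924e+10) J ≈ -2.081e+13 J = -20.81 TJ.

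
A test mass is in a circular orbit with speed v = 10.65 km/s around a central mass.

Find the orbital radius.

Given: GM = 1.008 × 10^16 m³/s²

Convert to SI: v = 10.65 km/s = 10650 m/s.
For a circular orbit, v² = GM / r, so r = GM / v².
r = 1.008e+16 / (10650)² m ≈ 8.887e+07 m = 8.887 × 10^7 m.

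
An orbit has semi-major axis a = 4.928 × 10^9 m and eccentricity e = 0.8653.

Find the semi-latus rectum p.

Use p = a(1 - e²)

p = a (1 − e²).
p = 4.928e+09 · (1 − (0.8653)²) = 4.928e+09 · 0.251256 ≈ 1.238e+09 m = 1.238 × 10^9 m.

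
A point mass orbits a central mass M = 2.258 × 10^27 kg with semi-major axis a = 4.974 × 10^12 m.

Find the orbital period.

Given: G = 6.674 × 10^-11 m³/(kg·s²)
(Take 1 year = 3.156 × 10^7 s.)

GM = G · M = 6.674e-11 · 2.258e+27 = 1.50699e+17 m³/s².
Kepler's third law: T = 2π √(a³ / GM).
Substituting a = 4.974e+12 m and GM = 1.50699e+17 m³/s²:
T = 2π √((4.974e+12)³ / 1.50699e+17) s
T ≈ 1.795e+11 s = 5689 years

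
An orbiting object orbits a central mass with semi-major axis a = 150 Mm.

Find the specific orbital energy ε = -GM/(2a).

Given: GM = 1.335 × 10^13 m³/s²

Convert to SI: a = 150 Mm = 1.5e+08 m.
ε = −GM / (2a).
ε = −1.335e+13 / (2 · 1.5e+08) J/kg ≈ -4.45e+04 J/kg = -44.5 kJ/kg.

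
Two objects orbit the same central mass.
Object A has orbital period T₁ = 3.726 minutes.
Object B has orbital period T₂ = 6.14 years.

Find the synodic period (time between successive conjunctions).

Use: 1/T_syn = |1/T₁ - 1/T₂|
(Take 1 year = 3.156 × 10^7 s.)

Convert to SI: T₁ = 3.726 minutes = 223.56 s; T₂ = 6.14 years = 1.93778e+08 s.
T_syn = |T₁ · T₂ / (T₁ − T₂)|.
T_syn = |223.56 · 1.93778e+08 / (223.56 − 1.93778e+08)| s ≈ 223.6 s = 3.726 minutes.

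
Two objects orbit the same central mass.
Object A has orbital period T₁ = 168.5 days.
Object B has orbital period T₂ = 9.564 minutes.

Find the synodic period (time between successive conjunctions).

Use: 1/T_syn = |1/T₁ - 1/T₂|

Convert to SI: T₁ = 168.5 days = 1.45584e+07 s; T₂ = 9.564 minutes = 573.84 s.
T_syn = |T₁ · T₂ / (T₁ − T₂)|.
T_syn = |1.45584e+07 · 573.84 / (1.45584e+07 − 573.84)| s ≈ 573.9 s = 9.564 minutes.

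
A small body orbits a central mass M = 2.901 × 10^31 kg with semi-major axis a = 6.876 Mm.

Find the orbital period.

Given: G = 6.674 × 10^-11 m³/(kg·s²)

Convert to SI: a = 6.876 Mm = 6.876e+06 m.
GM = G · M = 6.674e-11 · 2.901e+31 = 1.93613e+21 m³/s².
Kepler's third law: T = 2π √(a³ / GM).
Substituting a = 6.876e+06 m and GM = 1.93613e+21 m³/s²:
T = 2π √((6.876e+06)³ / 1.93613e+21) s
T ≈ 2.575 s = 2.575 seconds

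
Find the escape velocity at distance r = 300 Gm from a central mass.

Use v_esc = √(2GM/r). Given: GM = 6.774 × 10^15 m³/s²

Convert to SI: r = 300 Gm = 3e+11 m.
Escape velocity comes from setting total energy to zero: ½v² − GM/r = 0 ⇒ v_esc = √(2GM / r).
v_esc = √(2 · 6.774e+15 / 3e+11) m/s ≈ 212.5 m/s = 212.5 m/s.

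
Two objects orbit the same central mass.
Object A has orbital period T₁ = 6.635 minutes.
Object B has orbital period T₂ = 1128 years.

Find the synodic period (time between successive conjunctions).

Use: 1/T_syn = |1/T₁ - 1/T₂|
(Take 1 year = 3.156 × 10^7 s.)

Convert to SI: T₁ = 6.635 minutes = 398.1 s; T₂ = 1128 years = 3.55997e+10 s.
T_syn = |T₁ · T₂ / (T₁ − T₂)|.
T_syn = |398.1 · 3.55997e+10 / (398.1 − 3.55997e+10)| s ≈ 398.1 s = 6.635 minutes.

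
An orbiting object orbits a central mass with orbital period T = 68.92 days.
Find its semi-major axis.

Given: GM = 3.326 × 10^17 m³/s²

Convert to SI: T = 68.92 days = 5.95469e+06 s.
Invert Kepler's third law: a = (GM · T² / (4π²))^(1/3).
Substituting T = 5.95469e+06 s and GM = 3.326e+17 m³/s²:
a = (3.326e+17 · (5.95469e+06)² / (4π²))^(1/3) m
a ≈ 6.685e+09 m = 6.685 × 10^9 m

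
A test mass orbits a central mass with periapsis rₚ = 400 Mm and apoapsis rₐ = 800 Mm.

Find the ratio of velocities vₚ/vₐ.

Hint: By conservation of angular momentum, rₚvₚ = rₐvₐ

Convert to SI: rₚ = 400 Mm = 4e+08 m; rₐ = 800 Mm = 8e+08 m.
Conservation of angular momentum gives rₚvₚ = rₐvₐ, so vₚ/vₐ = rₐ/rₚ.
vₚ/vₐ = 8e+08 / 4e+08 ≈ 2.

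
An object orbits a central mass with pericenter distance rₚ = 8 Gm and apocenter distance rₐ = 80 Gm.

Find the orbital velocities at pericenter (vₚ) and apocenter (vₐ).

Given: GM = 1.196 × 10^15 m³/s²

Convert to SI: rₚ = 8 Gm = 8e+09 m; rₐ = 80 Gm = 8e+10 m.
Use the vis-viva equation v² = GM(2/r − 1/a) with a = (rₚ + rₐ)/2 = (8e+09 + 8e+10)/2 = 4.4e+10 m.
vₚ = √(GM · (2/rₚ − 1/a)) = √(1.196e+15 · (2/8e+09 − 1/4.4e+10)) m/s ≈ 521.4 m/s = 521.4 m/s.
vₐ = √(GM · (2/rₐ − 1/a)) = √(1.196e+15 · (2/8e+10 − 1/4.4e+10)) m/s ≈ 52.14 m/s = 52.14 m/s.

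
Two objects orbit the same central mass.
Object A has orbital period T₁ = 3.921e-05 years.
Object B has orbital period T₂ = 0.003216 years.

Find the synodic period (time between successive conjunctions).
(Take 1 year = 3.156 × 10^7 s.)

Convert to SI: T₁ = 3.921e-05 years = 1237.47 s; T₂ = 0.003216 years = 101497 s.
T_syn = |T₁ · T₂ / (T₁ − T₂)|.
T_syn = |1237.47 · 101497 / (1237.47 − 101497)| s ≈ 1253 s = 3.969e-05 years.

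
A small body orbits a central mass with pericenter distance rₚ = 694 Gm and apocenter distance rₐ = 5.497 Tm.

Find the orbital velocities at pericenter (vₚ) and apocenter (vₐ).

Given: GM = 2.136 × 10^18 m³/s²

Convert to SI: rₚ = 694 Gm = 6.94e+11 m; rₐ = 5.497 Tm = 5.497e+12 m.
Use the vis-viva equation v² = GM(2/r − 1/a) with a = (rₚ + rₐ)/2 = (6.94e+11 + 5.497e+12)/2 = 3.0955e+12 m.
vₚ = √(GM · (2/rₚ − 1/a)) = √(2.136e+18 · (2/6.94e+11 − 1/3.0955e+12)) m/s ≈ 2338 m/s = 2.338 km/s.
vₐ = √(GM · (2/rₐ − 1/a)) = √(2.136e+18 · (2/5.497e+12 − 1/3.0955e+12)) m/s ≈ 295.2 m/s = 295.2 m/s.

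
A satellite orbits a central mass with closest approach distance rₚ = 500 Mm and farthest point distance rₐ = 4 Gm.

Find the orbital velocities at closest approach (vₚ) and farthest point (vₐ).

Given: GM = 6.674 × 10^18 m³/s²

Convert to SI: rₚ = 500 Mm = 5e+08 m; rₐ = 4 Gm = 4e+09 m.
Use the vis-viva equation v² = GM(2/r − 1/a) with a = (rₚ + rₐ)/2 = (5e+08 + 4e+09)/2 = 2.25e+09 m.
vₚ = √(GM · (2/rₚ − 1/a)) = √(6.674e+18 · (2/5e+08 − 1/2.25e+09)) m/s ≈ 1.54e+05 m/s = 154 km/s.
vₐ = √(GM · (2/rₐ − 1/a)) = √(6.674e+18 · (2/4e+09 − 1/2.25e+09)) m/s ≈ 1.926e+04 m/s = 19.26 km/s.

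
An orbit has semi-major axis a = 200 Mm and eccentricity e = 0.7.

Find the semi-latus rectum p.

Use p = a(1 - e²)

Convert to SI: a = 200 Mm = 2e+08 m.
p = a (1 − e²).
p = 2e+08 · (1 − (0.7)²) = 2e+08 · 0.51 ≈ 1.02e+08 m = 102 Mm.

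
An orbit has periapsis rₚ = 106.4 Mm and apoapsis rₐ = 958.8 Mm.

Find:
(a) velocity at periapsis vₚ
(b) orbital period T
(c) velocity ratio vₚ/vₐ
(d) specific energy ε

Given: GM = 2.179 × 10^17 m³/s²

Convert to SI: rₚ = 106.4 Mm = 1.064e+08 m; rₐ = 958.8 Mm = 9.588e+08 m.
(a) With a = (rₚ + rₐ)/2 = 5.326e+08 m, vₚ = √(GM (2/rₚ − 1/a)) = √(2.179e+17 · (2/1.064e+08 − 1/5.326e+08)) m/s ≈ 6.072e+04 m/s
(b) With a = (rₚ + rₐ)/2 = 5.326e+08 m, T = 2π √(a³/GM) = 2π √((5.326e+08)³/2.179e+17) s ≈ 1.654e+05 s
(c) Conservation of angular momentum (rₚvₚ = rₐvₐ) gives vₚ/vₐ = rₐ/rₚ = 9.588e+08/1.064e+08 ≈ 9.011
(d) With a = (rₚ + rₐ)/2 = 5.326e+08 m, ε = −GM/(2a) = −2.179e+17/(2 · 5.326e+08) J/kg ≈ -2.046e+08 J/kg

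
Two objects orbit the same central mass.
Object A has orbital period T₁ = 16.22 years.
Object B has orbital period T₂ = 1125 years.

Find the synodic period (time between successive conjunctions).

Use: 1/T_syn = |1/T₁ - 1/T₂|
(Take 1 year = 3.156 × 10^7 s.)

Convert to SI: T₁ = 16.22 years = 5.11903e+08 s; T₂ = 1125 years = 3.5505e+10 s.
T_syn = |T₁ · T₂ / (T₁ − T₂)|.
T_syn = |5.11903e+08 · 3.5505e+10 / (5.11903e+08 − 3.5505e+10)| s ≈ 5.194e+08 s = 16.46 years.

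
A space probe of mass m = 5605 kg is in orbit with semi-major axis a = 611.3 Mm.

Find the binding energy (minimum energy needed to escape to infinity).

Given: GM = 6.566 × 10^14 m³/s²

Convert to SI: a = 611.3 Mm = 6.113e+08 m.
Total orbital energy is E = −GMm/(2a); binding energy is E_bind = −E = GMm/(2a).
E_bind = 6.566e+14 · 5605 / (2 · 6.113e+08) J ≈ 3.01e+09 J = 3.01 GJ.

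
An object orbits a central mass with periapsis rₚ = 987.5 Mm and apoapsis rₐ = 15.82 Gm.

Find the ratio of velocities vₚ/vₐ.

Convert to SI: rₚ = 987.5 Mm = 9.875e+08 m; rₐ = 15.82 Gm = 1.582e+10 m.
Conservation of angular momentum gives rₚvₚ = rₐvₐ, so vₚ/vₐ = rₐ/rₚ.
vₚ/vₐ = 1.582e+10 / 9.875e+08 ≈ 16.02.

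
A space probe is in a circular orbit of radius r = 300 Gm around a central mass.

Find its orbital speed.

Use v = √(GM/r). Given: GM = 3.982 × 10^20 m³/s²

Convert to SI: r = 300 Gm = 3e+11 m.
For a circular orbit, gravity supplies the centripetal force, so v = √(GM / r).
v = √(3.982e+20 / 3e+11) m/s ≈ 3.643e+04 m/s = 36.43 km/s.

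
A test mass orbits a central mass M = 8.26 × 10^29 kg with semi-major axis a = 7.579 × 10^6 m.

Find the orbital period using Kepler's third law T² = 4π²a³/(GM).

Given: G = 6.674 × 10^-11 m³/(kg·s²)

GM = G · M = 6.674e-11 · 8.26e+29 = 5.51272e+19 m³/s².
Kepler's third law: T = 2π √(a³ / GM).
Substituting a = 7.579e+06 m and GM = 5.51272e+19 m³/s²:
T = 2π √((7.579e+06)³ / 5.51272e+19) s
T ≈ 17.66 s = 17.66 seconds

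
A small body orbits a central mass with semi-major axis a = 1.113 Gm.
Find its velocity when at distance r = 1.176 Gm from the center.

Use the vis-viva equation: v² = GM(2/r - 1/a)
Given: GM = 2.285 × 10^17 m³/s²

Convert to SI: a = 1.113 Gm = 1.113e+09 m; r = 1.176 Gm = 1.176e+09 m.
Vis-viva: v = √(GM · (2/r − 1/a)).
2/r − 1/a = 2/1.176e+09 − 1/1.113e+09 = 8.02208e-10 m⁻¹.
v = √(2.285e+17 · 8.02208e-10) m/s ≈ 1.354e+04 m/s = 13.54 km/s.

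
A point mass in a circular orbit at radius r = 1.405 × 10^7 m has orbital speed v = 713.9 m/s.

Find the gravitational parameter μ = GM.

For a circular orbit v² = GM/r, so GM = v² · r.
GM = (713.9)² · 1.405e+07 m³/s² ≈ 7.161e+12 m³/s² = 7.161 × 10^12 m³/s².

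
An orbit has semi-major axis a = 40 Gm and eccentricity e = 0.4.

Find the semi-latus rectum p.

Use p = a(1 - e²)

Convert to SI: a = 40 Gm = 4e+10 m.
p = a (1 − e²).
p = 4e+10 · (1 − (0.4)²) = 4e+10 · 0.84 ≈ 3.36e+10 m = 33.6 Gm.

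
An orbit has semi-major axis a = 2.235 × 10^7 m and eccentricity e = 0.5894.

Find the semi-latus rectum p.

p = a (1 − e²).
p = 2.235e+07 · (1 − (0.5894)²) = 2.235e+07 · 0.652608 ≈ 1.459e+07 m = 1.459 × 10^7 m.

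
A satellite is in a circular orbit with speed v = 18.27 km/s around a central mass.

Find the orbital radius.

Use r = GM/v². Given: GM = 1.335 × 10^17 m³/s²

Convert to SI: v = 18.27 km/s = 18270 m/s.
For a circular orbit, v² = GM / r, so r = GM / v².
r = 1.335e+17 / (18270)² m ≈ 3.999e+08 m = 399.9 Mm.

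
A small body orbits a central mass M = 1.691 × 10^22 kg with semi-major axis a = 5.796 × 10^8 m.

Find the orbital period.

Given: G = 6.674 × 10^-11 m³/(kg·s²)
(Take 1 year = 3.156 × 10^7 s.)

GM = G · M = 6.674e-11 · 1.691e+22 = 1.12857e+12 m³/s².
Kepler's third law: T = 2π √(a³ / GM).
Substituting a = 5.796e+08 m and GM = 1.12857e+12 m³/s²:
T = 2π √((5.796e+08)³ / 1.12857e+12) s
T ≈ 8.253e+07 s = 2.615 years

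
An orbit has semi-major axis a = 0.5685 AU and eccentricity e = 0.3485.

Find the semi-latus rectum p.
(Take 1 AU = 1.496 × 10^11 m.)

Convert to SI: a = 0.5685 AU = 8.50476e+10 m.
p = a (1 − e²).
p = 8.50476e+10 · (1 − (0.3485)²) = 8.50476e+10 · 0.878548 ≈ 7.472e+10 m = 0.4995 AU.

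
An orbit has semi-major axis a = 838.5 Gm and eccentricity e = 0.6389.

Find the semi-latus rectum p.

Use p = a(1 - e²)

Convert to SI: a = 838.5 Gm = 8.385e+11 m.
p = a (1 − e²).
p = 8.385e+11 · (1 − (0.6389)²) = 8.385e+11 · 0.591807 ≈ 4.962e+11 m = 496.2 Gm.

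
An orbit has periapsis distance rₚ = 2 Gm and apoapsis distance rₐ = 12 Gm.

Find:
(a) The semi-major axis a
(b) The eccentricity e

Convert to SI: rₚ = 2 Gm = 2e+09 m; rₐ = 12 Gm = 1.2e+10 m.
(a) a = (rₚ + rₐ) / 2 = (2e+09 + 1.2e+10) / 2 ≈ 7e+09 m = 7 Gm.
(b) e = (rₐ − rₚ) / (rₐ + rₚ) = (1.2e+10 − 2e+09) / (1.2e+10 + 2e+09) ≈ 0.7143.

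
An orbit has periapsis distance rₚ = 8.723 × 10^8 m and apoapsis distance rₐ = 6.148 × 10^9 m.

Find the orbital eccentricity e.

e = (rₐ − rₚ) / (rₐ + rₚ).
e = (6.148e+09 − 8.723e+08) / (6.148e+09 + 8.723e+08) = 5.2757e+09 / 7.0203e+09 ≈ 0.7515.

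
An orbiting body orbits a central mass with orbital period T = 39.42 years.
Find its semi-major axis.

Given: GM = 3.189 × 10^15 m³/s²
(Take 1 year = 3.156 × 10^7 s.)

Convert to SI: T = 39.42 years = 1.2441e+09 s.
Invert Kepler's third law: a = (GM · T² / (4π²))^(1/3).
Substituting T = 1.2441e+09 s and GM = 3.189e+15 m³/s²:
a = (3.189e+15 · (1.2441e+09)² / (4π²))^(1/3) m
a ≈ 5e+10 m = 50 Gm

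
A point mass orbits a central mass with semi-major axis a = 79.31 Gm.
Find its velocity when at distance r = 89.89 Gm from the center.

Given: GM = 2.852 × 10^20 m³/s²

Convert to SI: a = 79.31 Gm = 7.931e+10 m; r = 89.89 Gm = 8.989e+10 m.
Vis-viva: v = √(GM · (2/r − 1/a)).
2/r − 1/a = 2/8.989e+10 − 1/7.931e+10 = 9.64067e-12 m⁻¹.
v = √(2.852e+20 · 9.64067e-12) m/s ≈ 5.244e+04 m/s = 52.44 km/s.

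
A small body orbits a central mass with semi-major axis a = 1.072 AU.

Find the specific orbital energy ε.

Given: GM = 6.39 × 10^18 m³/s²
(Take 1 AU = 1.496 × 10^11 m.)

Convert to SI: a = 1.072 AU = 1.60371e+11 m.
ε = −GM / (2a).
ε = −6.39e+18 / (2 · 1.60371e+11) J/kg ≈ -1.992e+07 J/kg = -19.92 MJ/kg.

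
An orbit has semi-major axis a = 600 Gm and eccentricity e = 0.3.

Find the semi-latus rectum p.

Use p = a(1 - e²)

Convert to SI: a = 600 Gm = 6e+11 m.
p = a (1 − e²).
p = 6e+11 · (1 − (0.3)²) = 6e+11 · 0.91 ≈ 5.46e+11 m = 546 Gm.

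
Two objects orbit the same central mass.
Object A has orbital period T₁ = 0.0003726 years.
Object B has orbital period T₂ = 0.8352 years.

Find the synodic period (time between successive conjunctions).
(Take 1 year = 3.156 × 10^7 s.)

Convert to SI: T₁ = 0.0003726 years = 11759.3 s; T₂ = 0.8352 years = 2.63589e+07 s.
T_syn = |T₁ · T₂ / (T₁ − T₂)|.
T_syn = |11759.3 · 2.63589e+07 / (11759.3 − 2.63589e+07)| s ≈ 1.176e+04 s = 0.0003728 years.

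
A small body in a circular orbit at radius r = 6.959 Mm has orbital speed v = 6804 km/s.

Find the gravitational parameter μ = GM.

Convert to SI: r = 6.959 Mm = 6.959e+06 m; v = 6804 km/s = 6.804e+06 m/s.
For a circular orbit v² = GM/r, so GM = v² · r.
GM = (6.804e+06)² · 6.959e+06 m³/s² ≈ 3.222e+20 m³/s² = 3.222 × 10^20 m³/s².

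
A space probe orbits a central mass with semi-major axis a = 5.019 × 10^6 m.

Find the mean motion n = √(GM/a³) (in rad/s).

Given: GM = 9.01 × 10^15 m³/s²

n = √(GM / a³).
n = √(9.01e+15 / (5.019e+06)³) rad/s ≈ 0.008442 rad/s.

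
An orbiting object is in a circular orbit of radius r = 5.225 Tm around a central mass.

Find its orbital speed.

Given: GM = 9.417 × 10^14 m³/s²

Convert to SI: r = 5.225 Tm = 5.225e+12 m.
For a circular orbit, gravity supplies the centripetal force, so v = √(GM / r).
v = √(9.417e+14 / 5.225e+12) m/s ≈ 13.42 m/s = 13.42 m/s.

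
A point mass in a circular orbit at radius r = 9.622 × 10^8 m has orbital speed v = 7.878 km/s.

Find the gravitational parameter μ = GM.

Convert to SI: v = 7.878 km/s = 7878 m/s.
For a circular orbit v² = GM/r, so GM = v² · r.
GM = (7878)² · 9.622e+08 m³/s² ≈ 5.972e+16 m³/s² = 5.972 × 10^16 m³/s².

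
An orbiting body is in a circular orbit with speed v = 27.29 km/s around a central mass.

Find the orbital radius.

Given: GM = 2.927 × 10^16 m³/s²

Convert to SI: v = 27.29 km/s = 27290 m/s.
For a circular orbit, v² = GM / r, so r = GM / v².
r = 2.927e+16 / (27290)² m ≈ 3.93e+07 m = 3.93 × 10^7 m.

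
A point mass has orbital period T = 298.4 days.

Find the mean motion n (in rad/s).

Convert to SI: T = 298.4 days = 2.57818e+07 s.
n = 2π / T.
n = 2π / 2.57818e+07 s ≈ 2.437e-07 rad/s.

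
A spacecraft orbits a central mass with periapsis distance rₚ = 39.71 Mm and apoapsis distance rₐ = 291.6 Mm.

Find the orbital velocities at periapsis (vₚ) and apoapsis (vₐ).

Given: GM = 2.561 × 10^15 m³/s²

Convert to SI: rₚ = 39.71 Mm = 3.971e+07 m; rₐ = 291.6 Mm = 2.916e+08 m.
Use the vis-viva equation v² = GM(2/r − 1/a) with a = (rₚ + rₐ)/2 = (3.971e+07 + 2.916e+08)/2 = 1.65655e+08 m.
vₚ = √(GM · (2/rₚ − 1/a)) = √(2.561e+15 · (2/3.971e+07 − 1/1.65655e+08)) m/s ≈ 1.065e+04 m/s = 10.65 km/s.
vₐ = √(GM · (2/rₐ − 1/a)) = √(2.561e+15 · (2/2.916e+08 − 1/1.65655e+08)) m/s ≈ 1451 m/s = 1.451 km/s.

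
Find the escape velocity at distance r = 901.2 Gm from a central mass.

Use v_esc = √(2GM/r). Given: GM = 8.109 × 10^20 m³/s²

Convert to SI: r = 901.2 Gm = 9.012e+11 m.
Escape velocity comes from setting total energy to zero: ½v² − GM/r = 0 ⇒ v_esc = √(2GM / r).
v_esc = √(2 · 8.109e+20 / 9.012e+11) m/s ≈ 4.242e+04 m/s = 42.42 km/s.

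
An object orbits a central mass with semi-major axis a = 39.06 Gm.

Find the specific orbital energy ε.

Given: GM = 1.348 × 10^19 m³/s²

Convert to SI: a = 39.06 Gm = 3.906e+10 m.
ε = −GM / (2a).
ε = −1.348e+19 / (2 · 3.906e+10) J/kg ≈ -1.726e+08 J/kg = -172.6 MJ/kg.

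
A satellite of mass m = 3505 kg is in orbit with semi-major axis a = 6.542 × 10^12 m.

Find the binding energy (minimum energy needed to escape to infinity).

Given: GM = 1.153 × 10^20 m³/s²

Total orbital energy is E = −GMm/(2a); binding energy is E_bind = −E = GMm/(2a).
E_bind = 1.153e+20 · 3505 / (2 · 6.542e+12) J ≈ 3.089e+10 J = 30.89 GJ.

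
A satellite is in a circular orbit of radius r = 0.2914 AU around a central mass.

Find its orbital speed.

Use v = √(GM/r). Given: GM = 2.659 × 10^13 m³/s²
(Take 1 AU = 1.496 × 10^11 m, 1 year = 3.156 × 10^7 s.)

Convert to SI: r = 0.2914 AU = 4.35934e+10 m.
For a circular orbit, gravity supplies the centripetal force, so v = √(GM / r).
v = √(2.659e+13 / 4.35934e+10) m/s ≈ 24.7 m/s = 0.00521 AU/year.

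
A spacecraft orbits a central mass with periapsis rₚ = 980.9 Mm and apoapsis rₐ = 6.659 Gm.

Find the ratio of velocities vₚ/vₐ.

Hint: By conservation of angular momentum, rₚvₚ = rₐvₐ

Convert to SI: rₚ = 980.9 Mm = 9.809e+08 m; rₐ = 6.659 Gm = 6.659e+09 m.
Conservation of angular momentum gives rₚvₚ = rₐvₐ, so vₚ/vₐ = rₐ/rₚ.
vₚ/vₐ = 6.659e+09 / 9.809e+08 ≈ 6.789.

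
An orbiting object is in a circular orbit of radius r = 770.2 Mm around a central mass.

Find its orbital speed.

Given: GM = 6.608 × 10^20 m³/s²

Convert to SI: r = 770.2 Mm = 7.702e+08 m.
For a circular orbit, gravity supplies the centripetal force, so v = √(GM / r).
v = √(6.608e+20 / 7.702e+08) m/s ≈ 9.263e+05 m/s = 926.3 km/s.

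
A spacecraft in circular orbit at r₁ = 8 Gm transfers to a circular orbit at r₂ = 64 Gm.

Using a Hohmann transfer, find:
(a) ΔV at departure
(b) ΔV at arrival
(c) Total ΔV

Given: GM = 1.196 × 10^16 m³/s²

Convert to SI: r₁ = 8 Gm = 8e+09 m; r₂ = 64 Gm = 6.4e+10 m.
Transfer semi-major axis: a_t = (r₁ + r₂)/2 = (8e+09 + 6.4e+10)/2 = 3.6e+10 m.
Circular speeds: v₁ = √(GM/r₁) = 1222.7 m/s, v₂ = √(GM/r₂) = 432.29 m/s.
Transfer speeds (vis-viva v² = GM(2/r − 1/a_t)): v₁ᵗ = 1630.27 m/s, v₂ᵗ = 203.784 m/s.
(a) ΔV₁ = |v₁ᵗ − v₁| ≈ 407.6 m/s = 407.6 m/s.
(b) ΔV₂ = |v₂ − v₂ᵗ| ≈ 228.5 m/s = 228.5 m/s.
(c) ΔV_total = ΔV₁ + ΔV₂ ≈ 636.1 m/s = 636.1 m/s.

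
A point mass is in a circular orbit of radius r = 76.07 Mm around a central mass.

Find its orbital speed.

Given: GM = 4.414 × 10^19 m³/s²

Convert to SI: r = 76.07 Mm = 7.607e+07 m.
For a circular orbit, gravity supplies the centripetal force, so v = √(GM / r).
v = √(4.414e+19 / 7.607e+07) m/s ≈ 7.617e+05 m/s = 761.7 km/s.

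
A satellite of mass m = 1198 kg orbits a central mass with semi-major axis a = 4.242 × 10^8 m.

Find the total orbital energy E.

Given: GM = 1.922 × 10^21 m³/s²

E = −GMm / (2a).
E = −1.922e+21 · 1198 / (2 · 4.242e+08) J ≈ -2.714e+15 J = -2.714 PJ.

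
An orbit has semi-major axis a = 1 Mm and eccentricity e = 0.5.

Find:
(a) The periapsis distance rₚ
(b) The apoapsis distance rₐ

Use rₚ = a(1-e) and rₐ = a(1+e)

Convert to SI: a = 1 Mm = 1e+06 m.
(a) rₚ = a(1 − e) = 1e+06 · (1 − 0.5) = 1e+06 · 0.5 ≈ 5e+05 m = 500 km.
(b) rₐ = a(1 + e) = 1e+06 · (1 + 0.5) = 1e+06 · 1.5 ≈ 1.5e+06 m = 1.5 Mm.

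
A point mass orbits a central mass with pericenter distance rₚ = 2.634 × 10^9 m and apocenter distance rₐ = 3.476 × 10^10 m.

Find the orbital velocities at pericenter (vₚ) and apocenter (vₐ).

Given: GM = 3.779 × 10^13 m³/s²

Use the vis-viva equation v² = GM(2/r − 1/a) with a = (rₚ + rₐ)/2 = (2.634e+09 + 3.476e+10)/2 = 1.8697e+10 m.
vₚ = √(GM · (2/rₚ − 1/a)) = √(3.779e+13 · (2/2.634e+09 − 1/1.8697e+10)) m/s ≈ 163.3 m/s = 163.3 m/s.
vₐ = √(GM · (2/rₐ − 1/a)) = √(3.779e+13 · (2/3.476e+10 − 1/1.8697e+10)) m/s ≈ 12.38 m/s = 12.38 m/s.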